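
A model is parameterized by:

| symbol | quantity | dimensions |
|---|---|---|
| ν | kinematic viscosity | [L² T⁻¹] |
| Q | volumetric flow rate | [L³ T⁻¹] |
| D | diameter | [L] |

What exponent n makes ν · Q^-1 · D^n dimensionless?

1

Balance the L exponent: (1)·n from D, plus (2) − (3) = -1 from the rest, must sum to zero.
n − 1 = 0, so n = 1.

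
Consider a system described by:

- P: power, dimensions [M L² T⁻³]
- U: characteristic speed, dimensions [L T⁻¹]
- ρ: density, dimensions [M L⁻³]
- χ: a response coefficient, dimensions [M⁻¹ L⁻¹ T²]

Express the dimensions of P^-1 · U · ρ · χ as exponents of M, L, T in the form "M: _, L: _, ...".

Collect each base-dimension exponent across the product:
  M: −(1) + (0) + (1) + (-1) = -1
  L: −(2) + (1) + (-3) + (-1) = -5
  T: −(-3) + (-1) + (0) + (2) = 4
So the dimensions are [M⁻¹ L⁻⁵ T⁴].

M: -1, L: -5, T: 4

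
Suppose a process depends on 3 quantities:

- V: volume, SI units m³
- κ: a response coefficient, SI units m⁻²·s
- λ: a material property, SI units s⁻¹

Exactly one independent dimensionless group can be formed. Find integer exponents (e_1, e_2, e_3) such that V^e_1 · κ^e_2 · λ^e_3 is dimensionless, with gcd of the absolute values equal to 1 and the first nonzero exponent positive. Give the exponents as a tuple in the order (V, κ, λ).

L: e_1·(3) + e_2·(-2) + e_3·(0) = 0
T: e_1·(0) + e_2·(1) + e_3·(-1) = 0
Solving this homogeneous linear system for the smallest-integer solution (first nonzero entry positive) gives (2, 3, 3).

(2, 3, 3)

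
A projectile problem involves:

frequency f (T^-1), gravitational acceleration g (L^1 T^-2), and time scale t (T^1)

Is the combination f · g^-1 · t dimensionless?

no

Sum the exponent of each base dimension across the product:
  L: [f]_L − [g]_L + [t]_L = (0) − (1) + (0) = -1
  T: [f]_T − [g]_T + [t]_T = (-1) − (-2) + (1) = 2
Net dimensions [L⁻¹ T²] ≠ [1] — not dimensionless.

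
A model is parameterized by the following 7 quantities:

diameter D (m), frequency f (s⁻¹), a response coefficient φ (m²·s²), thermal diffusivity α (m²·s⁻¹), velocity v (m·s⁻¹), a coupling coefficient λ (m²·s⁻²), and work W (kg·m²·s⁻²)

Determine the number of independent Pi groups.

4

There are 7 variables and 3 base dimensions (M, L, T).
The dimension matrix has rank 3.
Independent dimensionless groups: 7 − 3 = 4.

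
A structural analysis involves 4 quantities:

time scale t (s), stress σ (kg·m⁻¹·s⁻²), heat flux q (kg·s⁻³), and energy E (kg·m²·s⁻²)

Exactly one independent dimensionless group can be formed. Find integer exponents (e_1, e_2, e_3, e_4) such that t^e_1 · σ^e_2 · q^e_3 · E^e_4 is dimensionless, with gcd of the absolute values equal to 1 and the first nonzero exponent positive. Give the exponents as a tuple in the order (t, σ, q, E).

(3, -2, 3, -1)

M: e_1·(0) + e_2·(1) + e_3·(1) + e_4·(1) = 0
L: e_1·(0) + e_2·(-1) + e_3·(0) + e_4·(2) = 0
T: e_1·(1) + e_2·(-2) + e_3·(-3) + e_4·(-2) = 0
Solving this homogeneous linear system for the smallest-integer solution (first nonzero entry positive) gives (3, -2, 3, -1).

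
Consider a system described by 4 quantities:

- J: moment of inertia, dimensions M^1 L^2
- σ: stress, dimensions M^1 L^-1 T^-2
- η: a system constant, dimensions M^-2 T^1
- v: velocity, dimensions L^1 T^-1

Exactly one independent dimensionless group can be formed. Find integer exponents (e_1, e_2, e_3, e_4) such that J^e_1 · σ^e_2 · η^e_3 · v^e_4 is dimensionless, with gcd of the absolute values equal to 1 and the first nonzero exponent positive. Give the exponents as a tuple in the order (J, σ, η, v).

(1, 1, 1, -1)

M: e_1·(1) + e_2·(1) + e_3·(-2) + e_4·(0) = 0
L: e_1·(2) + e_2·(-1) + e_3·(0) + e_4·(1) = 0
T: e_1·(0) + e_2·(-2) + e_3·(1) + e_4·(-1) = 0
Solving this homogeneous linear system for the smallest-integer solution (first nonzero entry positive) gives (1, 1, 1, -1).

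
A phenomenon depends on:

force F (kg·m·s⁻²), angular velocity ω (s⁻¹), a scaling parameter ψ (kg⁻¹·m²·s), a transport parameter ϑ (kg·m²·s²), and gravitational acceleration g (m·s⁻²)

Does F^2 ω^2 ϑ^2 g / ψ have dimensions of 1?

Sum the exponent of each base dimension across the product:
  M: 2·[F]_M + 2·[ω]_M − [ψ]_M + 2·[ϑ]_M + [g]_M = 2·(1) + 2·(0) − (-1) + 2·(1) + (0) = 5
  L: 2·[F]_L + 2·[ω]_L − [ψ]_L + 2·[ϑ]_L + [g]_L = 2·(1) + 2·(0) − (2) + 2·(2) + (1) = 5
  T: 2·[F]_T + 2·[ω]_T − [ψ]_T + 2·[ϑ]_T + [g]_T = 2·(-2) + 2·(-1) − (1) + 2·(2) + (-2) = -5
Net dimensions [M⁵ L⁵ T⁻⁵] ≠ [1] — not dimensionless.

no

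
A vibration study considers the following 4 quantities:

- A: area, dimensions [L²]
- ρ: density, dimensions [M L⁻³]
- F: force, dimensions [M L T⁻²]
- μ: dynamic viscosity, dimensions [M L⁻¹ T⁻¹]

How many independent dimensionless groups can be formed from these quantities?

1

There are 4 variables and 3 base dimensions (M, L, T).
The dimension matrix has rank 3.
Independent dimensionless groups: 4 − 3 = 1.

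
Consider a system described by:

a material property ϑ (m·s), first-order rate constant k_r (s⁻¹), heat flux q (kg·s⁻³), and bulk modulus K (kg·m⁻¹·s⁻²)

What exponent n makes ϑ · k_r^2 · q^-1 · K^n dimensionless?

Balance the M exponent: (1)·n from K, plus (0) + 2·(0) − (1) = -1 from the rest, must sum to zero.
n − 1 = 0, so n = 1.

1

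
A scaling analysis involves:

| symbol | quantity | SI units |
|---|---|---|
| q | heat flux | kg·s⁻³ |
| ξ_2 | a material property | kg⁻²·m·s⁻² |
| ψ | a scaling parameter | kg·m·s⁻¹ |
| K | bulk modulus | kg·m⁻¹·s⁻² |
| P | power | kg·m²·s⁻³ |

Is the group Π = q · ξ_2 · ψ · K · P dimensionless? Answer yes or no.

no

Sum the exponent of each base dimension across the product:
  M: [q]_M + [ξ_2]_M + [ψ]_M + [K]_M + [P]_M = (1) + (-2) + (1) + (1) + (1) = 2
  L: [q]_L + [ξ_2]_L + [ψ]_L + [K]_L + [P]_L = (0) + (1) + (1) + (-1) + (2) = 3
  T: [q]_T + [ξ_2]_T + [ψ]_T + [K]_T + [P]_T = (-3) + (-2) + (-1) + (-2) + (-3) = -11
Net dimensions [M² L³ T⁻¹¹] ≠ [1] — not dimensionless.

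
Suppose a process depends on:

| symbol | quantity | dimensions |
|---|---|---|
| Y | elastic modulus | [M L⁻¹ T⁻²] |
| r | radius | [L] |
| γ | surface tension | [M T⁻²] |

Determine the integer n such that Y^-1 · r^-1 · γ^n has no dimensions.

1

Balance the M exponent: (1)·n from γ, plus −(1) − (0) = -1 from the rest, must sum to zero.
n − 1 = 0, so n = 1.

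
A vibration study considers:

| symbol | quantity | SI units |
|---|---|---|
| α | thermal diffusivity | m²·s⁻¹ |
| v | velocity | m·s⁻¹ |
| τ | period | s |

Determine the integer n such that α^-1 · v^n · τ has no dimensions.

Balance the L exponent: (1)·n from v, plus −(2) + (0) = -2 from the rest, must sum to zero.
n − 2 = 0, so n = 2.

2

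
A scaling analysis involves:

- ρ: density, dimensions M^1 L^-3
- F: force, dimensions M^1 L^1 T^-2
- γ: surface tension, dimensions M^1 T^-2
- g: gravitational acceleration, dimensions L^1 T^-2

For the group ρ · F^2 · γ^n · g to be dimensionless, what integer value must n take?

-3

Balance the M exponent: (1)·n from γ, plus (1) + 2·(1) + (0) = 3 from the rest, must sum to zero.
n + 3 = 0, so n = -3.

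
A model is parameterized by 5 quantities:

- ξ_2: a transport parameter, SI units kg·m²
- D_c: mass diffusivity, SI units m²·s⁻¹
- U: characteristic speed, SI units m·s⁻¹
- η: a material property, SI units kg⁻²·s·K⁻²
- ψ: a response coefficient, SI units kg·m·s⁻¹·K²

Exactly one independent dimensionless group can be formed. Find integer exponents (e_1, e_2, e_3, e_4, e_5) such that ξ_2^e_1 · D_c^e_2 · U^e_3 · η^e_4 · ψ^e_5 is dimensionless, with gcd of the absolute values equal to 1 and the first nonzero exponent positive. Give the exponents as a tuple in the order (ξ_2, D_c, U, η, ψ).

M: e_1·(1) + e_2·(0) + e_3·(0) + e_4·(-2) + e_5·(1) = 0
L: e_1·(2) + e_2·(2) + e_3·(1) + e_4·(0) + e_5·(1) = 0
T: e_1·(0) + e_2·(-1) + e_3·(-1) + e_4·(1) + e_5·(-1) = 0
Θ: e_1·(0) + e_2·(0) + e_3·(0) + e_4·(-2) + e_5·(2) = 0
Solving this homogeneous linear system for the smallest-integer solution (first nonzero entry positive) gives (1, -3, 3, 1, 1).

(1, -3, 3, 1, 1)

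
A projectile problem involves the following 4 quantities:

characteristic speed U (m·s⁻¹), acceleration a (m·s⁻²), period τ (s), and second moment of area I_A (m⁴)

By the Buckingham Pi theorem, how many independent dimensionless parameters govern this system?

There are 4 variables and 2 base dimensions (L, T).
The dimension matrix has rank 2.
Independent dimensionless groups: 4 − 2 = 2.

2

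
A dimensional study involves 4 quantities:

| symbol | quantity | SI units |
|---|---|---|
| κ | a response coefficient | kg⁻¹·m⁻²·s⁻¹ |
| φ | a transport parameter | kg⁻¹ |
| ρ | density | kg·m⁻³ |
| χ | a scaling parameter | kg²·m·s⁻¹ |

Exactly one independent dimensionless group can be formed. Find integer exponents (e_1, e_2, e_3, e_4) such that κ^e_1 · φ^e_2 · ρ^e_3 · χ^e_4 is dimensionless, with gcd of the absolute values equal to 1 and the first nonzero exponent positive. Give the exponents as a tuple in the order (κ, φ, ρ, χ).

(1, -4, -1, -1)

M: e_1·(-1) + e_2·(-1) + e_3·(1) + e_4·(2) = 0
L: e_1·(-2) + e_2·(0) + e_3·(-3) + e_4·(1) = 0
T: e_1·(-1) + e_2·(0) + e_3·(0) + e_4·(-1) = 0
Solving this homogeneous linear system for the smallest-integer solution (first nonzero entry positive) gives (1, -4, -1, -1).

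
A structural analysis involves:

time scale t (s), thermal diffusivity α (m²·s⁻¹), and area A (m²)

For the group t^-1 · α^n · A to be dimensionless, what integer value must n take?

-1

Balance the L exponent: (2)·n from α, plus −(0) + (2) = 2 from the rest, must sum to zero.
2n + 2 = 0, so n = -1.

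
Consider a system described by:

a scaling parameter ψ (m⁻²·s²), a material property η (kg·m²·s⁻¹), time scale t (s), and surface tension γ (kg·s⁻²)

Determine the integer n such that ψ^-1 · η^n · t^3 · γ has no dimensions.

-1

Balance the M exponent: (1)·n from η, plus −(0) + 3·(0) + (1) = 1 from the rest, must sum to zero.
n + 1 = 0, so n = -1.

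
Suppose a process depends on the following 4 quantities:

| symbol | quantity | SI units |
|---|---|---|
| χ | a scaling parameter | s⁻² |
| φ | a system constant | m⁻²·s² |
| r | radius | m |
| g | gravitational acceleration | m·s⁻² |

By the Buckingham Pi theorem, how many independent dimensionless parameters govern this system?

2

There are 4 variables and 2 base dimensions (L, T).
The dimension matrix has rank 2.
Independent dimensionless groups: 4 − 2 = 2.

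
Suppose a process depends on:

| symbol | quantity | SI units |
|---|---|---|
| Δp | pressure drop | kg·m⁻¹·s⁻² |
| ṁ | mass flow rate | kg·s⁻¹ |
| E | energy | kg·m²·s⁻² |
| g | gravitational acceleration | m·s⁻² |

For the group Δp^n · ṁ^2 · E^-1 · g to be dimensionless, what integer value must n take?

-1

Balance the M exponent: (1)·n from Δp, plus 2·(1) − (1) + (0) = 1 from the rest, must sum to zero.
n + 1 = 0, so n = -1.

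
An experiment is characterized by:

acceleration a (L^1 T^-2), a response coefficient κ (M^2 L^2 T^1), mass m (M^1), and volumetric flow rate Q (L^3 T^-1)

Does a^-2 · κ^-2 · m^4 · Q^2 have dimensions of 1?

yes

Sum the exponent of each base dimension across the product:
  M: −2·[a]_M − 2·[κ]_M + 4·[m]_M + 2·[Q]_M = −2·(0) − 2·(2) + 4·(1) + 2·(0) = 0
  L: −2·[a]_L − 2·[κ]_L + 4·[m]_L + 2·[Q]_L = −2·(1) − 2·(2) + 4·(0) + 2·(3) = 0
  T: −2·[a]_T − 2·[κ]_T + 4·[m]_T + 2·[Q]_T = −2·(-2) − 2·(1) + 4·(0) + 2·(-1) = 0
All base exponents vanish — dimensionless.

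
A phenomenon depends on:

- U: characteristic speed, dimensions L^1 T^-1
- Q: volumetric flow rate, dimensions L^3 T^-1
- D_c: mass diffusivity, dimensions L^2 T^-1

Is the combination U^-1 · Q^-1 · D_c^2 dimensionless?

Sum the exponent of each base dimension across the product:
  M: −[U]_M − [Q]_M + 2·[D_c]_M = −(0) − (0) + 2·(0) = 0
  L: −[U]_L − [Q]_L + 2·[D_c]_L = −(1) − (3) + 2·(2) = 0
  T: −[U]_T − [Q]_T + 2·[D_c]_T = −(-1) − (-1) + 2·(-1) = 0
All base exponents vanish — dimensionless.

yes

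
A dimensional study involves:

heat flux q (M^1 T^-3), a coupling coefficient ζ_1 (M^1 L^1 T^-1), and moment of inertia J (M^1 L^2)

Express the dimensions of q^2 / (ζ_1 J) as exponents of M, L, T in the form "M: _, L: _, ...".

Collect each base-dimension exponent across the product:
  M: 2·(1) − (1) − (1) = 0
  L: 2·(0) − (1) − (2) = -3
  T: 2·(-3) − (-1) − (0) = -5
So the dimensions are [L⁻³ T⁻⁵].

M: 0, L: -3, T: -5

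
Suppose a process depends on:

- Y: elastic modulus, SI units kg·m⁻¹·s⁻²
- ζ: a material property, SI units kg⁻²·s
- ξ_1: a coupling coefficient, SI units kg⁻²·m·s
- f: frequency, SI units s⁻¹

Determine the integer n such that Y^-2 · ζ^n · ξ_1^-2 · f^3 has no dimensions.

1

Balance the M exponent: (-2)·n from ζ, plus −2·(1) − 2·(-2) + 3·(0) = 2 from the rest, must sum to zero.
-2n + 2 = 0, so n = 1.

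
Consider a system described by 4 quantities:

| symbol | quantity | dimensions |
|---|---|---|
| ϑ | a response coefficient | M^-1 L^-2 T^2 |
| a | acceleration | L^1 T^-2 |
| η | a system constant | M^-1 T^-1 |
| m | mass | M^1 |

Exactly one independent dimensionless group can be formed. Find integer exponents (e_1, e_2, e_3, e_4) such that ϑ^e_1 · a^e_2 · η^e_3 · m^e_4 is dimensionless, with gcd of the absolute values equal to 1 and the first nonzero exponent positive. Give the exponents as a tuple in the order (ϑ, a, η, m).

M: e_1·(-1) + e_2·(0) + e_3·(-1) + e_4·(1) = 0
L: e_1·(-2) + e_2·(1) + e_3·(0) + e_4·(0) = 0
T: e_1·(2) + e_2·(-2) + e_3·(-1) + e_4·(0) = 0
Solving this homogeneous linear system for the smallest-integer solution (first nonzero entry positive) gives (1, 2, -2, -1).

(1, 2, -2, -1)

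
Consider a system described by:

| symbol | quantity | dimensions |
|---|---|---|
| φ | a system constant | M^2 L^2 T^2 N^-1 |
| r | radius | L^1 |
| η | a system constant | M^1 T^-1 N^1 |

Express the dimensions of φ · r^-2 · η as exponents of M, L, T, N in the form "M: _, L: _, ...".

Collect each base-dimension exponent across the product:
  M: (2) − 2·(0) + (1) = 3
  L: (2) − 2·(1) + (0) = 0
  T: (2) − 2·(0) + (-1) = 1
  N: (-1) − 2·(0) + (1) = 0
So the dimensions are [M³ T].

M: 3, L: 0, T: 1, N: 0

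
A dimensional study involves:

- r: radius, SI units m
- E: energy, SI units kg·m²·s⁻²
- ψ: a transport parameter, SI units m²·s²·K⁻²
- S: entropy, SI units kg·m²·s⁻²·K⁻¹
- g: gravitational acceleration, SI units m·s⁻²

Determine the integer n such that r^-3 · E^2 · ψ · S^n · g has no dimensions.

-2

Balance the M exponent: (1)·n from S, plus −3·(0) + 2·(1) + (0) + (0) = 2 from the rest, must sum to zero.
n + 2 = 0, so n = -2.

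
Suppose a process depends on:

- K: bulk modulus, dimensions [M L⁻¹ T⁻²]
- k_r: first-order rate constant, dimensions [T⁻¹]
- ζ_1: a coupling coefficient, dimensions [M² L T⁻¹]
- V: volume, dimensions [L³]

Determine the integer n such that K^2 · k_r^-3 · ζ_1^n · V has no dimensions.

-1

Balance the M exponent: (2)·n from ζ_1, plus 2·(1) − 3·(0) + (0) = 2 from the rest, must sum to zero.
2n + 2 = 0, so n = -1.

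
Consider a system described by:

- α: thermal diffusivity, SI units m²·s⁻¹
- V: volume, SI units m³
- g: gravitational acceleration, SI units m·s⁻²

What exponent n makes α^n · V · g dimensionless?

-2

Balance the L exponent: (2)·n from α, plus (3) + (1) = 4 from the rest, must sum to zero.
2n + 4 = 0, so n = -2.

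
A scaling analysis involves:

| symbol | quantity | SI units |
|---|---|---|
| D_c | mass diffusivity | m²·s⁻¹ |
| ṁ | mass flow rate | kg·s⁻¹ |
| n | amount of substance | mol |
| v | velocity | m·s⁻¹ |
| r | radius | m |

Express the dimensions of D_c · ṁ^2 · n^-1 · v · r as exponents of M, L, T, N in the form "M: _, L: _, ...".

Collect each base-dimension exponent across the product:
  M: (0) + 2·(1) − (0) + (0) + (0) = 2
  L: (2) + 2·(0) − (0) + (1) + (1) = 4
  T: (-1) + 2·(-1) − (0) + (-1) + (0) = -4
  N: (0) + 2·(0) − (1) + (0) + (0) = -1
So the dimensions are [M² L⁴ T⁻⁴ N⁻¹].

M: 2, L: 4, T: -4, N: -1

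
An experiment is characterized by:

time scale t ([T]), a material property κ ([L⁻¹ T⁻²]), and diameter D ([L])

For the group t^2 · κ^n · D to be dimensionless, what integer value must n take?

1

Balance the L exponent: (-1)·n from κ, plus 2·(0) + (1) = 1 from the rest, must sum to zero.
−n + 1 = 0, so n = 1.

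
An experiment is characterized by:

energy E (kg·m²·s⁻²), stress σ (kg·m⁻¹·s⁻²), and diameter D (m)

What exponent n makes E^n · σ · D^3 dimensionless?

Balance the M exponent: (1)·n from E, plus (1) + 3·(0) = 1 from the rest, must sum to zero.
n + 1 = 0, so n = -1.

-1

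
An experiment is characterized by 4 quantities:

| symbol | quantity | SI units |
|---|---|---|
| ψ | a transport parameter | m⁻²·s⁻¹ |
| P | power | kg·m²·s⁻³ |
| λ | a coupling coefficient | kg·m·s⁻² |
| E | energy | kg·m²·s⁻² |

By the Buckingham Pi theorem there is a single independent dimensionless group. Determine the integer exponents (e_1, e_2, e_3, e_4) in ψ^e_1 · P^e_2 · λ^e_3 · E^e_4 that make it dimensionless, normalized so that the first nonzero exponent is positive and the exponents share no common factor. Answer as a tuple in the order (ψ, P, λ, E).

(1, -1, -2, 3)

M: e_1·(0) + e_2·(1) + e_3·(1) + e_4·(1) = 0
L: e_1·(-2) + e_2·(2) + e_3·(1) + e_4·(2) = 0
T: e_1·(-1) + e_2·(-3) + e_3·(-2) + e_4·(-2) = 0
Solving this homogeneous linear system for the smallest-integer solution (first nonzero entry positive) gives (1, -1, -2, 3).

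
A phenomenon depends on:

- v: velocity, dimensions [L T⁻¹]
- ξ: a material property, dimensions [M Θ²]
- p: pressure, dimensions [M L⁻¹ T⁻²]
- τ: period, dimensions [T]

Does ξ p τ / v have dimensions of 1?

no

Sum the exponent of each base dimension across the product:
  M: −[v]_M + [ξ]_M + [p]_M + [τ]_M = −(0) + (1) + (1) + (0) = 2
  L: −[v]_L + [ξ]_L + [p]_L + [τ]_L = −(1) + (0) + (-1) + (0) = -2
  T: −[v]_T + [ξ]_T + [p]_T + [τ]_T = −(-1) + (0) + (-2) + (1) = 0
  Θ: −[v]_Θ + [ξ]_Θ + [p]_Θ + [τ]_Θ = −(0) + (2) + (0) + (0) = 2
Net dimensions [M² L⁻² Θ²] ≠ [1] — not dimensionless.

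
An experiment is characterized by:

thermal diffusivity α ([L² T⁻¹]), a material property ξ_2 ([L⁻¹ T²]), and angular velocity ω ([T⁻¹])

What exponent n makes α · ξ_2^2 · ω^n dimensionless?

Balance the T exponent: (-1)·n from ω, plus (-1) + 2·(2) = 3 from the rest, must sum to zero.
−n + 3 = 0, so n = 3.

3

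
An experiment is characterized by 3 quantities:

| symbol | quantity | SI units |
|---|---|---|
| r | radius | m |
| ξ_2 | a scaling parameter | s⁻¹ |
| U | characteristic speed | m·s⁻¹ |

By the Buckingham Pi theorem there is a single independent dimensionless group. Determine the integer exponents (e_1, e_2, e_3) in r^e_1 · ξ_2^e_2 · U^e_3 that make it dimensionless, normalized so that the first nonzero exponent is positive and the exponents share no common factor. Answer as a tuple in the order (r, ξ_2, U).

(1, 1, -1)

L: e_1·(1) + e_2·(0) + e_3·(1) = 0
T: e_1·(0) + e_2·(-1) + e_3·(-1) = 0
Solving this homogeneous linear system for the smallest-integer solution (first nonzero entry positive) gives (1, 1, -1).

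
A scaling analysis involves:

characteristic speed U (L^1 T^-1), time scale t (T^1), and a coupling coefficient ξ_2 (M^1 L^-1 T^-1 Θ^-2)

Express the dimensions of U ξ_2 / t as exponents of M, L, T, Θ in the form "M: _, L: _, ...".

M: 1, L: 0, T: -3, Θ: -2

Collect each base-dimension exponent across the product:
  M: (0) − (0) + (1) = 1
  L: (1) − (0) + (-1) = 0
  T: (-1) − (1) + (-1) = -3
  Θ: (0) − (0) + (-2) = -2
So the dimensions are [M T⁻³ Θ⁻²].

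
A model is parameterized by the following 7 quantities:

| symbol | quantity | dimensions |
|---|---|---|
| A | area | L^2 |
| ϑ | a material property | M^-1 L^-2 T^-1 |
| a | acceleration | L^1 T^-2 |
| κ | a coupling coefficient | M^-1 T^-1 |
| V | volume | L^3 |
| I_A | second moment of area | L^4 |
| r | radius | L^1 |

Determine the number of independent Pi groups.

There are 7 variables and 3 base dimensions (M, L, T).
The dimension matrix has rank 3.
Independent dimensionless groups: 7 − 3 = 4.

4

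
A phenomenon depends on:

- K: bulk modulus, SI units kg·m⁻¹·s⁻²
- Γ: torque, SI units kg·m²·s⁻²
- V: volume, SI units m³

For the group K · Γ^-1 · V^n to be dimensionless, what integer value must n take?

Balance the L exponent: (3)·n from V, plus (-1) − (2) = -3 from the rest, must sum to zero.
3n − 3 = 0, so n = 1.

1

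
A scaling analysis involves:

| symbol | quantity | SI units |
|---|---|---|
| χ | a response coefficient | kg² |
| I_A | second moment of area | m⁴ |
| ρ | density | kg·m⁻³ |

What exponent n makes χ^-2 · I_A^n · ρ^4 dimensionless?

3

Balance the L exponent: (4)·n from I_A, plus −2·(0) + 4·(-3) = -12 from the rest, must sum to zero.
4n − 12 = 0, so n = 3.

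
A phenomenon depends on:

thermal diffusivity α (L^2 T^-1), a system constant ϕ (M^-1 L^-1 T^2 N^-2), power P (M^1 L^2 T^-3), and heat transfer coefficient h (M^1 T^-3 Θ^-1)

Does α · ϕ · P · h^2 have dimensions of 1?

no

Sum the exponent of each base dimension across the product:
  M: [α]_M + [ϕ]_M + [P]_M + 2·[h]_M = (0) + (-1) + (1) + 2·(1) = 2
  L: [α]_L + [ϕ]_L + [P]_L + 2·[h]_L = (2) + (-1) + (2) + 2·(0) = 3
  T: [α]_T + [ϕ]_T + [P]_T + 2·[h]_T = (-1) + (2) + (-3) + 2·(-3) = -8
  Θ: [α]_Θ + [ϕ]_Θ + [P]_Θ + 2·[h]_Θ = (0) + (0) + (0) + 2·(-1) = -2
  N: [α]_N + [ϕ]_N + [P]_N + 2·[h]_N = (0) + (-2) + (0) + 2·(0) = -2
Net dimensions [M² L³ T⁻⁸ Θ⁻² N⁻²] ≠ [1] — not dimensionless.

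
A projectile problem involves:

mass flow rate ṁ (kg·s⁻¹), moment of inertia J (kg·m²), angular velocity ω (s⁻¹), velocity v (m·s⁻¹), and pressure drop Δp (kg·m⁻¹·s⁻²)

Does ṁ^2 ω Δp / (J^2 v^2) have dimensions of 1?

no

Sum the exponent of each base dimension across the product:
  M: 2·[ṁ]_M − 2·[J]_M + [ω]_M − 2·[v]_M + [Δp]_M = 2·(1) − 2·(1) + (0) − 2·(0) + (1) = 1
  L: 2·[ṁ]_L − 2·[J]_L + [ω]_L − 2·[v]_L + [Δp]_L = 2·(0) − 2·(2) + (0) − 2·(1) + (-1) = -7
  T: 2·[ṁ]_T − 2·[J]_T + [ω]_T − 2·[v]_T + [Δp]_T = 2·(-1) − 2·(0) + (-1) − 2·(-1) + (-2) = -3
Net dimensions [M L⁻⁷ T⁻³] ≠ [1] — not dimensionless.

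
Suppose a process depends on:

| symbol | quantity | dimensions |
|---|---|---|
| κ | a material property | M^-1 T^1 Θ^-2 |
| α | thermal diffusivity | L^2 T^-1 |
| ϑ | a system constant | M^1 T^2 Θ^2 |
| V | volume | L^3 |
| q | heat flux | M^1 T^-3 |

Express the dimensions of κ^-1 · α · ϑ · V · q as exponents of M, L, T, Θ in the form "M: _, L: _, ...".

Collect each base-dimension exponent across the product:
  M: −(-1) + (0) + (1) + (0) + (1) = 3
  L: −(0) + (2) + (0) + (3) + (0) = 5
  T: −(1) + (-1) + (2) + (0) + (-3) = -3
  Θ: −(-2) + (0) + (2) + (0) + (0) = 4
So the dimensions are [M³ L⁵ T⁻³ Θ⁴].

M: 3, L: 5, T: -3, Θ: 4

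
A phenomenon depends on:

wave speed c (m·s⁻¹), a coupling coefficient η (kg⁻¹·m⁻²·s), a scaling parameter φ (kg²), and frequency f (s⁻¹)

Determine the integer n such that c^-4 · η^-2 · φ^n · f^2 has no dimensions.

-1

Balance the M exponent: (2)·n from φ, plus −4·(0) − 2·(-1) + 2·(0) = 2 from the rest, must sum to zero.
2n + 2 = 0, so n = -1.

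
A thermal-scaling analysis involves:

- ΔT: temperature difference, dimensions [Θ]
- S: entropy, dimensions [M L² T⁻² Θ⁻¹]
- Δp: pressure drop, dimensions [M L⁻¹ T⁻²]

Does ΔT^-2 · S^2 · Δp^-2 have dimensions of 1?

no

Sum the exponent of each base dimension across the product:
  M: −2·[ΔT]_M + 2·[S]_M − 2·[Δp]_M = −2·(0) + 2·(1) − 2·(1) = 0
  L: −2·[ΔT]_L + 2·[S]_L − 2·[Δp]_L = −2·(0) + 2·(2) − 2·(-1) = 6
  T: −2·[ΔT]_T + 2·[S]_T − 2·[Δp]_T = −2·(0) + 2·(-2) − 2·(-2) = 0
  Θ: −2·[ΔT]_Θ + 2·[S]_Θ − 2·[Δp]_Θ = −2·(1) + 2·(-1) − 2·(0) = -4
Net dimensions [L⁶ Θ⁻⁴] ≠ [1] — not dimensionless.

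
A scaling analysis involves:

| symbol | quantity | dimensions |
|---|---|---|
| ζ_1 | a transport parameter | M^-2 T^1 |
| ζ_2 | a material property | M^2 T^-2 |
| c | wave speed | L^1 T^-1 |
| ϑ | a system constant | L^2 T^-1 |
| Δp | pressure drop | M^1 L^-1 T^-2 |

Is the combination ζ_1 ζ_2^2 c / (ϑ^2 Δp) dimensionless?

Sum the exponent of each base dimension across the product:
  M: [ζ_1]_M + 2·[ζ_2]_M + [c]_M − 2·[ϑ]_M − [Δp]_M = (-2) + 2·(2) + (0) − 2·(0) − (1) = 1
  L: [ζ_1]_L + 2·[ζ_2]_L + [c]_L − 2·[ϑ]_L − [Δp]_L = (0) + 2·(0) + (1) − 2·(2) − (-1) = -2
  T: [ζ_1]_T + 2·[ζ_2]_T + [c]_T − 2·[ϑ]_T − [Δp]_T = (1) + 2·(-2) + (-1) − 2·(-1) − (-2) = 0
Net dimensions [M L⁻²] ≠ [1] — not dimensionless.

no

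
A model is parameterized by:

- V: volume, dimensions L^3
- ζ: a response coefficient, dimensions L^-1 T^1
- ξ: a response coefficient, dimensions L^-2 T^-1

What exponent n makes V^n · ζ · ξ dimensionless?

1

Balance the L exponent: (3)·n from V, plus (-1) + (-2) = -3 from the rest, must sum to zero.
3n − 3 = 0, so n = 1.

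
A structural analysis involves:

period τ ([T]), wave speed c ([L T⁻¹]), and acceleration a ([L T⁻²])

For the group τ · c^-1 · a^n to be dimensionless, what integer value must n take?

1

Balance the L exponent: (1)·n from a, plus (0) − (1) = -1 from the rest, must sum to zero.
n − 1 = 0, so n = 1.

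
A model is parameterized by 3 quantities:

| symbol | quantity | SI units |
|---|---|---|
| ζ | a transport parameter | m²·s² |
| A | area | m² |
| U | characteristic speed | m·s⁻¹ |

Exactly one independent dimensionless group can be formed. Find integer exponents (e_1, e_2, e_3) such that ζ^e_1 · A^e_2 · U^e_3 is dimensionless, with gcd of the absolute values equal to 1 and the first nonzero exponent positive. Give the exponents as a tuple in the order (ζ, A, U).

(1, -2, 2)

L: e_1·(2) + e_2·(2) + e_3·(1) = 0
T: e_1·(2) + e_2·(0) + e_3·(-1) = 0
Solving this homogeneous linear system for the smallest-integer solution (first nonzero entry positive) gives (1, -2, 2).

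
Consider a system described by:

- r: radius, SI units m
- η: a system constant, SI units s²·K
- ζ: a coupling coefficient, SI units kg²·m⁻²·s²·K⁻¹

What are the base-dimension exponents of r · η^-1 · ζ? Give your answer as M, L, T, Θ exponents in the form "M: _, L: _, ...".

Collect each base-dimension exponent across the product:
  M: (0) − (0) + (2) = 2
  L: (1) − (0) + (-2) = -1
  T: (0) − (2) + (2) = 0
  Θ: (0) − (1) + (-1) = -2
So the dimensions are [M² L⁻¹ Θ⁻²].

M: 2, L: -1, T: 0, Θ: -2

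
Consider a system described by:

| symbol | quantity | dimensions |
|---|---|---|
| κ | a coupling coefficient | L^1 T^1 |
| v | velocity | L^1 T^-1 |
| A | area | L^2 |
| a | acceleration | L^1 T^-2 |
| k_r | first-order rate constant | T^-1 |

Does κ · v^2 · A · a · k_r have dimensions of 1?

Sum the exponent of each base dimension across the product:
  L: [κ]_L + 2·[v]_L + [A]_L + [a]_L + [k_r]_L = (1) + 2·(1) + (2) + (1) + (0) = 6
  T: [κ]_T + 2·[v]_T + [A]_T + [a]_T + [k_r]_T = (1) + 2·(-1) + (0) + (-2) + (-1) = -4
Net dimensions [L⁶ T⁻⁴] ≠ [1] — not dimensionless.

no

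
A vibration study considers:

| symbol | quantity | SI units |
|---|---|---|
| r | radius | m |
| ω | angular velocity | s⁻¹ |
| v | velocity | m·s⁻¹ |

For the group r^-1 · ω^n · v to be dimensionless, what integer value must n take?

Balance the T exponent: (-1)·n from ω, plus −(0) + (-1) = -1 from the rest, must sum to zero.
−n − 1 = 0, so n = -1.

-1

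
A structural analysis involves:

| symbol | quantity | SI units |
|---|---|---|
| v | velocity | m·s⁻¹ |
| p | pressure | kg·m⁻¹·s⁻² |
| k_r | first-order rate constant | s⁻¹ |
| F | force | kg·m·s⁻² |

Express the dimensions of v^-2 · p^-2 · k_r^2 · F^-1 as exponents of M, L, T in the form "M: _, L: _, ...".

M: -3, L: -1, T: 6

Collect each base-dimension exponent across the product:
  M: −2·(0) − 2·(1) + 2·(0) − (1) = -3
  L: −2·(1) − 2·(-1) + 2·(0) − (1) = -1
  T: −2·(-1) − 2·(-2) + 2·(-1) − (-2) = 6
So the dimensions are [M⁻³ L⁻¹ T⁶].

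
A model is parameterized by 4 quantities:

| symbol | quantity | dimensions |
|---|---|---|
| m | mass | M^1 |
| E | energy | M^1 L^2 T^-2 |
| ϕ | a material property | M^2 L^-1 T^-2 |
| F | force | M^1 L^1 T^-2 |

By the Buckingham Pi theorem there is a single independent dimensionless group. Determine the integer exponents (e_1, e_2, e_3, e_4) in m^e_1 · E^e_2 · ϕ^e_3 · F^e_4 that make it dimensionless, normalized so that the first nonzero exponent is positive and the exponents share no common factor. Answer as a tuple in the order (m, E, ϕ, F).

M: e_1·(1) + e_2·(1) + e_3·(2) + e_4·(1) = 0
L: e_1·(0) + e_2·(2) + e_3·(-1) + e_4·(1) = 0
T: e_1·(0) + e_2·(-2) + e_3·(-2) + e_4·(-2) = 0
Solving this homogeneous linear system for the smallest-integer solution (first nonzero entry positive) gives (1, -2, -1, 3).

(1, -2, -1, 3)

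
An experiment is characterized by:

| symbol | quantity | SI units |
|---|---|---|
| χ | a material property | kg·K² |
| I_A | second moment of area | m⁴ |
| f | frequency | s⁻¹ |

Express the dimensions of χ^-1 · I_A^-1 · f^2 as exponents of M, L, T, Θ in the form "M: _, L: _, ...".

M: -1, L: -4, T: -2, Θ: -2

Collect each base-dimension exponent across the product:
  M: −(1) − (0) + 2·(0) = -1
  L: −(0) − (4) + 2·(0) = -4
  T: −(0) − (0) + 2·(-1) = -2
  Θ: −(2) − (0) + 2·(0) = -2
So the dimensions are [M⁻¹ L⁻⁴ T⁻² Θ⁻²].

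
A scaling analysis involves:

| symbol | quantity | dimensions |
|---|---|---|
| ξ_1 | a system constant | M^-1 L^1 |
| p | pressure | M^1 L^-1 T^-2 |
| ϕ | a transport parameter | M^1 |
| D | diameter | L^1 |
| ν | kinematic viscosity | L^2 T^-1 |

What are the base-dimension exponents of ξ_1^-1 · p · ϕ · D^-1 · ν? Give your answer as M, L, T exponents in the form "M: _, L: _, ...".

M: 3, L: -1, T: -3

Collect each base-dimension exponent across the product:
  M: −(-1) + (1) + (1) − (0) + (0) = 3
  L: −(1) + (-1) + (0) − (1) + (2) = -1
  T: −(0) + (-2) + (0) − (0) + (-1) = -3
So the dimensions are [M³ L⁻¹ T⁻³].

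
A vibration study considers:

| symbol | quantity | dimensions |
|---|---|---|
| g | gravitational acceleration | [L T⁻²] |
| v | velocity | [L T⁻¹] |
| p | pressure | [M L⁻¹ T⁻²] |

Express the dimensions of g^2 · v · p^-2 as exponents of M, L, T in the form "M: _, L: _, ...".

M: -2, L: 5, T: -1

Collect each base-dimension exponent across the product:
  M: 2·(0) + (0) − 2·(1) = -2
  L: 2·(1) + (1) − 2·(-1) = 5
  T: 2·(-2) + (-1) − 2·(-2) = -1
So the dimensions are [M⁻² L⁵ T⁻¹].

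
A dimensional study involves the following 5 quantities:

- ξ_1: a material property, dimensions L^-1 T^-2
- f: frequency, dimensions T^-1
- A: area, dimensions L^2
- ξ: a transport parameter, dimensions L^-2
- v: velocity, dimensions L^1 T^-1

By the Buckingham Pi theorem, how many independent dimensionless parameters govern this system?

There are 5 variables and 2 base dimensions (L, T).
The dimension matrix has rank 2.
Independent dimensionless groups: 5 − 2 = 3.

3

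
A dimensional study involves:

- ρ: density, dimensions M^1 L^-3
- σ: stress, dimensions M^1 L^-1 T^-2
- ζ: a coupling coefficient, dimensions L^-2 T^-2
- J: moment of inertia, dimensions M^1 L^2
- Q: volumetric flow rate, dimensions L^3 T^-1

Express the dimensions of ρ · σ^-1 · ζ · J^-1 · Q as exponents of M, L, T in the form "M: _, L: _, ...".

M: -1, L: -3, T: -1

Collect each base-dimension exponent across the product:
  M: (1) − (1) + (0) − (1) + (0) = -1
  L: (-3) − (-1) + (-2) − (2) + (3) = -3
  T: (0) − (-2) + (-2) − (0) + (-1) = -1
So the dimensions are [M⁻¹ L⁻³ T⁻¹].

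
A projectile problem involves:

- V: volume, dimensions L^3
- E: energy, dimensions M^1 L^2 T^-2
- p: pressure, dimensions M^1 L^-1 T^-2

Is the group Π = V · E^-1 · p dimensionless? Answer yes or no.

yes

Sum the exponent of each base dimension across the product:
  M: [V]_M − [E]_M + [p]_M = (0) − (1) + (1) = 0
  L: [V]_L − [E]_L + [p]_L = (3) − (2) + (-1) = 0
  T: [V]_T − [E]_T + [p]_T = (0) − (-2) + (-2) = 0
All base exponents vanish — dimensionless.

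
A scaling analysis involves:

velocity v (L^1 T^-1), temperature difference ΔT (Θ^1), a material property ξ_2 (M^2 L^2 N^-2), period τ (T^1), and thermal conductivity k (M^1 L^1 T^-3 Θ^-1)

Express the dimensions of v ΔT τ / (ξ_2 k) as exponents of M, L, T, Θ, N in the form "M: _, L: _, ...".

Collect each base-dimension exponent across the product:
  M: (0) + (0) − (2) + (0) − (1) = -3
  L: (1) + (0) − (2) + (0) − (1) = -2
  T: (-1) + (0) − (0) + (1) − (-3) = 3
  Θ: (0) + (1) − (0) + (0) − (-1) = 2
  N: (0) + (0) − (-2) + (0) − (0) = 2
So the dimensions are [M⁻³ L⁻² T³ Θ² N²].

M: -3, L: -2, T: 3, Θ: 2, N: 2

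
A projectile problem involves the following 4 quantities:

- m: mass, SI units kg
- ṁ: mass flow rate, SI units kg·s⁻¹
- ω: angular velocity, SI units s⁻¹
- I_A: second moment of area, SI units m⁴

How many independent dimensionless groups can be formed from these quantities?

There are 4 variables and 3 base dimensions (M, L, T).
The dimension matrix has rank 3.
Independent dimensionless groups: 4 − 3 = 1.

1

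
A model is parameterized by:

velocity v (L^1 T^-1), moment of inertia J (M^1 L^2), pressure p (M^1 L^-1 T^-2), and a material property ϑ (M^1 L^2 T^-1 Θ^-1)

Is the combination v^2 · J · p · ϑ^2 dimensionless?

Sum the exponent of each base dimension across the product:
  M: 2·[v]_M + [J]_M + [p]_M + 2·[ϑ]_M = 2·(0) + (1) + (1) + 2·(1) = 4
  L: 2·[v]_L + [J]_L + [p]_L + 2·[ϑ]_L = 2·(1) + (2) + (-1) + 2·(2) = 7
  T: 2·[v]_T + [J]_T + [p]_T + 2·[ϑ]_T = 2·(-1) + (0) + (-2) + 2·(-1) = -6
  Θ: 2·[v]_Θ + [J]_Θ + [p]_Θ + 2·[ϑ]_Θ = 2·(0) + (0) + (0) + 2·(-1) = -2
Net dimensions [M⁴ L⁷ T⁻⁶ Θ⁻²] ≠ [1] — not dimensionless.

no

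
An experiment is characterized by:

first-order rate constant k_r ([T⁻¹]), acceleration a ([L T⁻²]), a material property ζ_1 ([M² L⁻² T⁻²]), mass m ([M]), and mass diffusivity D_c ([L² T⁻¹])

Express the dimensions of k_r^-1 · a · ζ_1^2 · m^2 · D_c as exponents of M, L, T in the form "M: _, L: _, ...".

M: 6, L: -1, T: -6

Collect each base-dimension exponent across the product:
  M: −(0) + (0) + 2·(2) + 2·(1) + (0) = 6
  L: −(0) + (1) + 2·(-2) + 2·(0) + (2) = -1
  T: −(-1) + (-2) + 2·(-2) + 2·(0) + (-1) = -6
So the dimensions are [M⁶ L⁻¹ T⁻⁶].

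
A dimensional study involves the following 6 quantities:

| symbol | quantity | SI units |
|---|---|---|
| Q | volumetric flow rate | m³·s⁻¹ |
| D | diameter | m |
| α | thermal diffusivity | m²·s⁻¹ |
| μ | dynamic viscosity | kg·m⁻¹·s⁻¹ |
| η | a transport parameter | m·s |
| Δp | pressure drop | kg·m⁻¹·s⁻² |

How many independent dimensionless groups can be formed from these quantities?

There are 6 variables and 3 base dimensions (M, L, T).
The dimension matrix has rank 3.
Independent dimensionless groups: 6 − 3 = 3.

3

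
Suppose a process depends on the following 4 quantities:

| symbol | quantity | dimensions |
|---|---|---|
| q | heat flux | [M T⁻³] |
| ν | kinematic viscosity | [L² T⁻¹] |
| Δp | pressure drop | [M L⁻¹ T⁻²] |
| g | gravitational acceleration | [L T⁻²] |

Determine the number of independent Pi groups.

There are 4 variables and 3 base dimensions (M, L, T).
The dimension matrix has rank 3.
Independent dimensionless groups: 4 − 3 = 1.

1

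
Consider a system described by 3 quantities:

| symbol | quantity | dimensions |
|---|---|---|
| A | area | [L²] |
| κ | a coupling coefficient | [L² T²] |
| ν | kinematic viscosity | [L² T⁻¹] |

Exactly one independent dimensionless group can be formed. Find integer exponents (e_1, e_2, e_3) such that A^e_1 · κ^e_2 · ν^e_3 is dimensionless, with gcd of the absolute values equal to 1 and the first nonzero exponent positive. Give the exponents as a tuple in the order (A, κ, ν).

(3, -1, -2)

L: e_1·(2) + e_2·(2) + e_3·(2) = 0
T: e_1·(0) + e_2·(2) + e_3·(-1) = 0
Solving this homogeneous linear system for the smallest-integer solution (first nonzero entry positive) gives (3, -1, -2).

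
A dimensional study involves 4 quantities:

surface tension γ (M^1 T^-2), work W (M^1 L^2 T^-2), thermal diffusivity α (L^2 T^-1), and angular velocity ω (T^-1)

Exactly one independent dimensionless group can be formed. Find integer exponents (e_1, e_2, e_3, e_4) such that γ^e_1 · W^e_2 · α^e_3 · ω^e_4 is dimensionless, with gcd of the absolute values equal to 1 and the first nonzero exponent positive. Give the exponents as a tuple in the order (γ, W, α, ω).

M: e_1·(1) + e_2·(1) + e_3·(0) + e_4·(0) = 0
L: e_1·(0) + e_2·(2) + e_3·(2) + e_4·(0) = 0
T: e_1·(-2) + e_2·(-2) + e_3·(-1) + e_4·(-1) = 0
Solving this homogeneous linear system for the smallest-integer solution (first nonzero entry positive) gives (1, -1, 1, -1).

(1, -1, 1, -1)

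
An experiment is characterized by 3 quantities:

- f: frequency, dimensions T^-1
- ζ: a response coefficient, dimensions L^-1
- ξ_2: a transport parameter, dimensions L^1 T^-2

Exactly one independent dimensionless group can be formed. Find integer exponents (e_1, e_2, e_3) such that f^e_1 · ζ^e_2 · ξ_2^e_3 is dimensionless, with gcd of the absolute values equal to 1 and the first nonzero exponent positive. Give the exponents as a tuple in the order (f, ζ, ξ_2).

(2, -1, -1)

L: e_1·(0) + e_2·(-1) + e_3·(1) = 0
T: e_1·(-1) + e_2·(0) + e_3·(-2) = 0
Solving this homogeneous linear system for the smallest-integer solution (first nonzero entry positive) gives (2, -1, -1).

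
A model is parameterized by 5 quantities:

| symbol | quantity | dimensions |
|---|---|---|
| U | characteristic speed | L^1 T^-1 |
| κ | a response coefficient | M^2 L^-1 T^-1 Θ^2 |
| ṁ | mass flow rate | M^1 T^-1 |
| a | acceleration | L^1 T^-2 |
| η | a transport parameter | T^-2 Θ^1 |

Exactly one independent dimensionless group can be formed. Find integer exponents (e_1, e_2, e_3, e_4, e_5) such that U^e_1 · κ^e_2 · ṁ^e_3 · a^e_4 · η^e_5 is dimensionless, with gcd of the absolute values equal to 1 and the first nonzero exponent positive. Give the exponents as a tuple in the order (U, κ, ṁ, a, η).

M: e_1·(0) + e_2·(2) + e_3·(1) + e_4·(0) + e_5·(0) = 0
L: e_1·(1) + e_2·(-1) + e_3·(0) + e_4·(1) + e_5·(0) = 0
T: e_1·(-1) + e_2·(-1) + e_3·(-1) + e_4·(-2) + e_5·(-2) = 0
Θ: e_1·(0) + e_2·(2) + e_3·(0) + e_4·(0) + e_5·(1) = 0
Solving this homogeneous linear system for the smallest-integer solution (first nonzero entry positive) gives (3, -1, 2, -4, 2).

(3, -1, 2, -4, 2)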